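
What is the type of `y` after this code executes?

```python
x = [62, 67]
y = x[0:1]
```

Slicing a list returns a list

list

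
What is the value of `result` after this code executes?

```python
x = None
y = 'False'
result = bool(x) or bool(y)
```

x = None; y = 'False'; result = True

True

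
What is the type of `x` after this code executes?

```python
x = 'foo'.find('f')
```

str.find() returns int index

int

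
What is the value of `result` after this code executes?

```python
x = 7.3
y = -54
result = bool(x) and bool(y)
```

x = 7.3; y = -54; result = True

True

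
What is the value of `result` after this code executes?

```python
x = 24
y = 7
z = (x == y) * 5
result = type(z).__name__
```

x is int; y is int; z is int; result = 'int'

'int'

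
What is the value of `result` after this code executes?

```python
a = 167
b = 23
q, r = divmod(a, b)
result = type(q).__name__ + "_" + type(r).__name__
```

a is int; b is int; q is int; r is int; result = 'int_int'

'int_int'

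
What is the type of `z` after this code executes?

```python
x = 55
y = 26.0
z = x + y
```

int + float = float

float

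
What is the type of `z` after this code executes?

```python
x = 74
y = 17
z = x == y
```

Comparison returns bool

bool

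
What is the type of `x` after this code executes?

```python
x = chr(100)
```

chr() returns str (single char)

str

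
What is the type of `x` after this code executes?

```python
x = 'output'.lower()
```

str.lower() returns str

str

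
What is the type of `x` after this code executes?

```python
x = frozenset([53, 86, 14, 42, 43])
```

frozenset() returns frozenset

frozenset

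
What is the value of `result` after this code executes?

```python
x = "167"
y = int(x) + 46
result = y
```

x = '167'; y = 213; result = 213

213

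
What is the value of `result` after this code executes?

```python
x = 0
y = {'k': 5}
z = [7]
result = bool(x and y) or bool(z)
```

x = 0; y = {'k': 5}; z = [7]; result = True

True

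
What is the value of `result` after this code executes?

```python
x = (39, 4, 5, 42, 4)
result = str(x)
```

x = (39, 4, 5, 42, 4); result = '(39, 4, 5, 42, 4)'

'(39, 4, 5, 42, 4)'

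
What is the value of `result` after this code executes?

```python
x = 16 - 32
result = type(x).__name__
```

x is int; result = 'int'

'int'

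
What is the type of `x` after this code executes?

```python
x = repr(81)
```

repr() returns str

str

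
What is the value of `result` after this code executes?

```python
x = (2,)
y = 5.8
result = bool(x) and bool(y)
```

x = (2,); y = 5.8; result = True

True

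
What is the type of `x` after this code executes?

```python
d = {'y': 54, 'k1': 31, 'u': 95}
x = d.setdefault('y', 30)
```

dict.setdefault() returns the (existing or default) value

int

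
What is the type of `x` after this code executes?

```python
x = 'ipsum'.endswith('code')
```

str.endswith() returns bool

bool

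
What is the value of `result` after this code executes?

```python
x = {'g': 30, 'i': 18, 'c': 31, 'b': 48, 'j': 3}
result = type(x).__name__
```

x is dict; result = 'dict'

'dict'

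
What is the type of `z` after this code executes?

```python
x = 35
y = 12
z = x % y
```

int % int = int

int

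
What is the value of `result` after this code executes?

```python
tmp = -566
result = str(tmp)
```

tmp = -566; result = '-566'

'-566'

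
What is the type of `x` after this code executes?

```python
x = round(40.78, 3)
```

round() with decimal places returns float

float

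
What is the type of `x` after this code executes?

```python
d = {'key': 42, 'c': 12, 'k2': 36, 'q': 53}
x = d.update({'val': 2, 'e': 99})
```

dict.update() returns None

NoneType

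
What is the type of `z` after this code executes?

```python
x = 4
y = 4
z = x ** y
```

positive int ** positive int = int

int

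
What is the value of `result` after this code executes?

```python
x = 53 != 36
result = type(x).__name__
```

x is bool; result = 'bool'

'bool'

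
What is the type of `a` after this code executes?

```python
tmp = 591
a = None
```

None has type NoneType

NoneType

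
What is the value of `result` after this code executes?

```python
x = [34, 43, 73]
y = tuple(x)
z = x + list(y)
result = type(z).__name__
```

x is list; y is tuple; z is list; result = 'list'

'list'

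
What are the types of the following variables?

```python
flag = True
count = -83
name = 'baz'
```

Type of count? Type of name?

count is assigned a bare integer (no decimal point), so it is an int; name is assigned a quoted string literal, so it is a str

int, str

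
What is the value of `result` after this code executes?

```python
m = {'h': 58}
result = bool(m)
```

m = {'h': 58}; result = True

True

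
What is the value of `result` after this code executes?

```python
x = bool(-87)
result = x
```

x = True; result = True

True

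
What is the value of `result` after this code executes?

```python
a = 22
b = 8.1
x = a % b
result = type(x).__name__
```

a is int; b is float; x is float; result = 'float'

'float'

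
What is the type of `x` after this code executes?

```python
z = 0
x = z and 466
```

'and' returns first falsy value (0 is int)

int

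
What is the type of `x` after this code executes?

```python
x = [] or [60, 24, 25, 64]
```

'or' returns first truthy value (list)

list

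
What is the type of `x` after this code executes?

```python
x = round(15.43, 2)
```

round() with decimal places returns float

float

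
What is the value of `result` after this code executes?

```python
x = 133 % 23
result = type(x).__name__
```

x is int; result = 'int'

'int'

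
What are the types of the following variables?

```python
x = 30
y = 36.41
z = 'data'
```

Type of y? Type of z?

y is assigned a number with a decimal point, so it is a float; z is assigned a quoted string literal, so it is a str

float, str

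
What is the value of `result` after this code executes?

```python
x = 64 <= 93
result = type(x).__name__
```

x is bool; result = 'bool'

'bool'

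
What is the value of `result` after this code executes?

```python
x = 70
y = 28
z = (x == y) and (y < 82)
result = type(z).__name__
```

x is int; y is int; z is bool; result = 'bool'

'bool'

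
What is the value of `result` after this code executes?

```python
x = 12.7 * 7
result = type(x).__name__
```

x is float; result = 'float'

'float'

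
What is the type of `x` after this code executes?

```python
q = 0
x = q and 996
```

'and' returns first falsy value (0 is int)

int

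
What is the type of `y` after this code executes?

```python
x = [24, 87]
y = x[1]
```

Indexing list[int] returns int

int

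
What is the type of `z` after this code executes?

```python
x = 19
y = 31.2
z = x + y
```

int + float = float

float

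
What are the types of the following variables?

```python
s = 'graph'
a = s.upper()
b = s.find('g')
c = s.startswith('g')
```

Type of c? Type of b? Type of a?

startswith() returns bool; find() returns int; upper() returns str

bool, int, str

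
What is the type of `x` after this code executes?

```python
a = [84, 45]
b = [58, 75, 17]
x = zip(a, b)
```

zip() returns a zip object

zip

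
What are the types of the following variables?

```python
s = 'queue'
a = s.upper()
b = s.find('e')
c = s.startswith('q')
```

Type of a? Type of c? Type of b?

upper() returns str; startswith() returns bool; find() returns int

str, bool, int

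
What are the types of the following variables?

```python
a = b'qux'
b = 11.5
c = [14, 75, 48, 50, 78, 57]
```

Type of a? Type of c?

a is assigned a bytes literal (b'...' prefix); c is assigned a list literal (square brackets)

bytes, list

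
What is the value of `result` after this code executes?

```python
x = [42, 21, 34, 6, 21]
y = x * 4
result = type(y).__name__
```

x is list; y is list; result = 'list'

'list'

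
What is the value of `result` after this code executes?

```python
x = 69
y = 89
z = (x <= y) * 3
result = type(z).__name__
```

x is int; y is int; z is int; result = 'int'

'int'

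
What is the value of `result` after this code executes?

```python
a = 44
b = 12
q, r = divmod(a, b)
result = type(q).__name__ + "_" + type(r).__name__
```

a is int; b is int; q is int; r is int; result = 'int_int'

'int_int'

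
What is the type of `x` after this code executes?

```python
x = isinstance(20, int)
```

isinstance() returns bool

bool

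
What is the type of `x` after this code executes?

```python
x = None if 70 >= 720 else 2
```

70 >= 720 is False, so the else branch is taken

int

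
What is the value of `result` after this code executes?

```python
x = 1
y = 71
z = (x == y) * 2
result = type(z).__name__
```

x is int; y is int; z is int; result = 'int'

'int'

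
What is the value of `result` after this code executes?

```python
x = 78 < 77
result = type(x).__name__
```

x is bool; result = 'bool'

'bool'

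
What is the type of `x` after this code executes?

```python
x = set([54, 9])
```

set() constructor returns set

set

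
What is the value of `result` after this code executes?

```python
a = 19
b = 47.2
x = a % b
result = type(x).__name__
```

a is int; b is float; x is float; result = 'float'

'float'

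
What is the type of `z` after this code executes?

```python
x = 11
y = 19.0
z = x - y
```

int - float = float

float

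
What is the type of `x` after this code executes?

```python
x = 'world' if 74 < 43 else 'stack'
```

Both branches of conditional are str

str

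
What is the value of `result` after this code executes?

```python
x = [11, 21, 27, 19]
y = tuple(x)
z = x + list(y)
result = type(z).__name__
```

x is list; y is tuple; z is list; result = 'list'

'list'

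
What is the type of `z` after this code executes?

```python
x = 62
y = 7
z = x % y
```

int % int = int

int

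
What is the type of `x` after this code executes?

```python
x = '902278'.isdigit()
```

str.isdigit() returns bool

bool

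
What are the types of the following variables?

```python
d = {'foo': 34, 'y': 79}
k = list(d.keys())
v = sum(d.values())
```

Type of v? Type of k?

sum of ints is int; list() converts to list

int, list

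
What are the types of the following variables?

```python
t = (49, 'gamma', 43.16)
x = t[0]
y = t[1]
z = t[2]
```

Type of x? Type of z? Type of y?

tuple[0] is int; tuple[2] is float; tuple[1] is str

int, float, str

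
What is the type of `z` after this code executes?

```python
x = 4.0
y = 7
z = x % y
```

float % int = float

float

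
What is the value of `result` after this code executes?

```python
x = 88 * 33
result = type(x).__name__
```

x is int; result = 'int'

'int'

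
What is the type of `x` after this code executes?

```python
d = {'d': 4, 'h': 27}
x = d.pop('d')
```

dict.pop() returns the value

int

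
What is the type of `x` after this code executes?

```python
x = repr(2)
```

repr() returns str

str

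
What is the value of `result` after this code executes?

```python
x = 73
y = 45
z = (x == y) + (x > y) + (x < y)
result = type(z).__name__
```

x is int; y is int; z is int; result = 'int'

'int'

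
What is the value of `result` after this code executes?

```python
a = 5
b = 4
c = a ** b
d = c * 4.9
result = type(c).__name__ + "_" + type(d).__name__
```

a is int; b is int; c is int; d is float; result = 'int_float'

'int_float'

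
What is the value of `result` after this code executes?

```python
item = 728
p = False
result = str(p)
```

item = 728; p = False; result = 'False'

'False'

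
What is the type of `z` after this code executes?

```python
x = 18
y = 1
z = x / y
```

int / int = float

float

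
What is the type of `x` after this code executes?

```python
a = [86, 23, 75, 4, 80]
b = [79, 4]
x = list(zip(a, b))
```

list(zip()) returns a list of tuples

list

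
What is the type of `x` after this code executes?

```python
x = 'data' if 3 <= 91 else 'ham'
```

Both branches of conditional are str

str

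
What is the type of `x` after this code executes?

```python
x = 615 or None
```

'or' returns first truthy value

int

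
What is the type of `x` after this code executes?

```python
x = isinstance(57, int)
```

isinstance() returns bool

bool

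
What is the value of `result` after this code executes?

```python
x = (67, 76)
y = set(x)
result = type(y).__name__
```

x is tuple; y is set; result = 'set'

'set'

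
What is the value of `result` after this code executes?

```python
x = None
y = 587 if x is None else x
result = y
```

x = None; y = 587; result = 587

587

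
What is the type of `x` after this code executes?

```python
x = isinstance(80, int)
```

isinstance() returns bool

bool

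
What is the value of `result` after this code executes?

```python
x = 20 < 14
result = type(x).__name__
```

x is bool; result = 'bool'

'bool'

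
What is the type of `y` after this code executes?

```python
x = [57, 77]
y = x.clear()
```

list.clear() returns None

NoneType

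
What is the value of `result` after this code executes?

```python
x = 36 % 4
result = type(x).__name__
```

x is int; result = 'int'

'int'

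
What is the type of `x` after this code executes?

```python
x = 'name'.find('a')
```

str.find() returns int index

int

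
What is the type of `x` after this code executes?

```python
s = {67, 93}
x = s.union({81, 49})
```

set.union() returns a new set

set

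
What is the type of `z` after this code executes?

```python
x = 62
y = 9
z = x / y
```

int / int = float

float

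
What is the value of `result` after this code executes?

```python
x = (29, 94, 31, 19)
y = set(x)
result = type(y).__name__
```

x is tuple; y is set; result = 'set'

'set'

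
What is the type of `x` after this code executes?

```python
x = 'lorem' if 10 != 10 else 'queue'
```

Both branches of conditional are str

str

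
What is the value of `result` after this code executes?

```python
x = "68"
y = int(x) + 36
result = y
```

x = '68'; y = 104; result = 104

104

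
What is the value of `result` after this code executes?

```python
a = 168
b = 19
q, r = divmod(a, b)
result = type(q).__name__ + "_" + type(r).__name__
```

a is int; b is int; q is int; r is int; result = 'int_int'

'int_int'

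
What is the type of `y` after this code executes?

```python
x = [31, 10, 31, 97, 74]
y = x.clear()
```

list.clear() returns None

NoneType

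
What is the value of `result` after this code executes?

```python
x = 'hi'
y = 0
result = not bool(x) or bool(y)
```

x = 'hi'; y = 0; result = False

False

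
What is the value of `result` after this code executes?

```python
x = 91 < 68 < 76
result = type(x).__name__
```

x is bool; result = 'bool'

'bool'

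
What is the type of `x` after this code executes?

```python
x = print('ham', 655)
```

print() returns None

NoneType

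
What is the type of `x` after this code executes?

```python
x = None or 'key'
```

'or' with None returns the other truthy value (str)

str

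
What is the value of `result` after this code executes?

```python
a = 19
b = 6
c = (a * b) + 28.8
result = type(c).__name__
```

a is int; b is int; c is float; result = 'float'

'float'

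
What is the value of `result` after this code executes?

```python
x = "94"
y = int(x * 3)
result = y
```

x = '94'; y = 949494; result = 949494

949494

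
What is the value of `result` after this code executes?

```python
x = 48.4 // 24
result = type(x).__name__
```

x is float; result = 'float'

'float'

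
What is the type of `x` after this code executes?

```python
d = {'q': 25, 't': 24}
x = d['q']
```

Accessing dict[str, int] with str key returns int

int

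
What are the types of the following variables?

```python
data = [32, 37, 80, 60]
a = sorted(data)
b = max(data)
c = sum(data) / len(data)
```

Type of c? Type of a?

int / int = float; sorted() returns list

float, list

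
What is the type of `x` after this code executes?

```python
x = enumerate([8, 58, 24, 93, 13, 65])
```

enumerate() returns an enumerate object

enumerate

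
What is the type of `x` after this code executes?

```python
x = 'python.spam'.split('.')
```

str.split() returns list

list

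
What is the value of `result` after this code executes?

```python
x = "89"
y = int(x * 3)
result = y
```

x = '89'; y = 898989; result = 898989

898989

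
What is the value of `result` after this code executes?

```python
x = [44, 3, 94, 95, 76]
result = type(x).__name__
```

x is list; result = 'list'

'list'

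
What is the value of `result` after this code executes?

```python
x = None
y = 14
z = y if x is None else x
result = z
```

x = None; y = 14; z = 14; result = 14

14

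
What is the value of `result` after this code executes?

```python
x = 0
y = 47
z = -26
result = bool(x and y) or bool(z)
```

x = 0; y = 47; z = -26; result = True

True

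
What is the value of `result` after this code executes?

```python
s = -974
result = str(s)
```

s = -974; result = '-974'

'-974'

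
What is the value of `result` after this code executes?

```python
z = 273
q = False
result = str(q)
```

z = 273; q = False; result = 'False'

'False'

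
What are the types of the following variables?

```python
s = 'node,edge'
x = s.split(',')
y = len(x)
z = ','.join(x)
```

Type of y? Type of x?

len() returns int; str.split() returns list

int, list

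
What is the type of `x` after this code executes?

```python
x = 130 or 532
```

'or' returns first truthy value (int)

int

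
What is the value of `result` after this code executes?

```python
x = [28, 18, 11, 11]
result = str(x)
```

x = [28, 18, 11, 11]; result = '[28, 18, 11, 11]'

'[28, 18, 11, 11]'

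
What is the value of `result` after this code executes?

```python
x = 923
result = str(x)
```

x = 923; result = '923'

'923'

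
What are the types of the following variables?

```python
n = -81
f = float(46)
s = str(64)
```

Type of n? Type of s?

n is assigned a bare integer (no decimal point), so it is an int; s is assigned the result of calling str(), which returns a str

int, str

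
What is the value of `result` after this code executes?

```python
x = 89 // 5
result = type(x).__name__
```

x is int; result = 'int'

'int'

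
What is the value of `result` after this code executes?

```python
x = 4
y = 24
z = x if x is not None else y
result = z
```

x = 4; y = 24; z = 4; result = 4

4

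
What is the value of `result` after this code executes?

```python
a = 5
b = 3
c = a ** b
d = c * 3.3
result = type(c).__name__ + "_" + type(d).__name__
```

a is int; b is int; c is int; d is float; result = 'int_float'

'int_float'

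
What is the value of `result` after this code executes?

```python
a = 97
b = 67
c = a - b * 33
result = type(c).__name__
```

a is int; b is int; c is int; result = 'int'

'int'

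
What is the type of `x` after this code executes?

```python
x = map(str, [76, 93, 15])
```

map() returns a map object

map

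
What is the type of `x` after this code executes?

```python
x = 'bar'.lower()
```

str.lower() returns str

str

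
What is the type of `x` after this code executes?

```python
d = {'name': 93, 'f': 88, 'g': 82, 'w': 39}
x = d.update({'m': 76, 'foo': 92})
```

dict.update() returns None

NoneType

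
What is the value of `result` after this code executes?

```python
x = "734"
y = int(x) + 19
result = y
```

x = '734'; y = 753; result = 753

753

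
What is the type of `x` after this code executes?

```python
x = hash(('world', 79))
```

hash() returns int

int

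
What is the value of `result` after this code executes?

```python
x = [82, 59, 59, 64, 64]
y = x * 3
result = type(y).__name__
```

x is list; y is list; result = 'list'

'list'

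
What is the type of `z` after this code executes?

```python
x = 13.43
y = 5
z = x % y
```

float % int = float

float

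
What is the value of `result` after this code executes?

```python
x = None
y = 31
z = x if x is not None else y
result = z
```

x = None; y = 31; z = 31; result = 31

31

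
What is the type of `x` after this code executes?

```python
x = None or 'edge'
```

'or' with None returns the other truthy value (str)

str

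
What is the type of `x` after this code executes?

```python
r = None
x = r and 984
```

'and' returns first falsy value (None)

NoneType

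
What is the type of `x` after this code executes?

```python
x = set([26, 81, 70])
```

set() constructor returns set

set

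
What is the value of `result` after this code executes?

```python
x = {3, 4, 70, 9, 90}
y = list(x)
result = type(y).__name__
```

x is set; y is list; result = 'list'

'list'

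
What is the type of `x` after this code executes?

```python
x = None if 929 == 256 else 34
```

929 == 256 is False, so the else branch is taken

int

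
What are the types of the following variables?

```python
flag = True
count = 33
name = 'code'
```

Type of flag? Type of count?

flag is assigned the constant True, which has type bool; count is assigned a bare integer (no decimal point), so it is an int

bool, int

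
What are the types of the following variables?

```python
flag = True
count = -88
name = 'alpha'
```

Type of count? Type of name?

count is assigned a bare integer (no decimal point), so it is an int; name is assigned a quoted string literal, so it is a str

int, str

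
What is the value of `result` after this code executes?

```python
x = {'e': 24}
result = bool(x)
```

x = {'e': 24}; result = True

True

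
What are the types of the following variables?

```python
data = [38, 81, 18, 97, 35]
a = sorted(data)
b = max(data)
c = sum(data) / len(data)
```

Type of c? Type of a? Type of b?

int / int = float; sorted() returns list; max of ints returns int

float, list, int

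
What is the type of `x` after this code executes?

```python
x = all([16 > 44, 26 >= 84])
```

all() returns bool

bool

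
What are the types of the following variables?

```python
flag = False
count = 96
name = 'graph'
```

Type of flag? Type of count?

flag is assigned the constant False, which has type bool; count is assigned a bare integer (no decimal point), so it is an int

bool, int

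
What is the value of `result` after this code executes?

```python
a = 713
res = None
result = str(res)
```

a = 713; res = None; result = 'None'

'None'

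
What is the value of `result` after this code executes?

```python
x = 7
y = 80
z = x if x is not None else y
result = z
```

x = 7; y = 80; z = 7; result = 7

7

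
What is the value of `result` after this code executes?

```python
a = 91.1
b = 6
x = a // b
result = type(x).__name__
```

a is float; b is int; x is float; result = 'float'

'float'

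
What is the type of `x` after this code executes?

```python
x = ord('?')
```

ord() returns int (code point)

int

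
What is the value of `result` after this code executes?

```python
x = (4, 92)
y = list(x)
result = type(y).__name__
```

x is tuple; y is list; result = 'list'

'list'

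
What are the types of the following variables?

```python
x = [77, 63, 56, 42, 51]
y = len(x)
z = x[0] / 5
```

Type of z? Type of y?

int / int = float; len() returns int

float, int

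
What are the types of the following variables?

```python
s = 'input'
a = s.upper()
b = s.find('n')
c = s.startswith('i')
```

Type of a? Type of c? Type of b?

upper() returns str; startswith() returns bool; find() returns int

str, bool, int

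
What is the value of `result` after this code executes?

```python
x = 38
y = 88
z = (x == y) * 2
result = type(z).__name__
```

x is int; y is int; z is int; result = 'int'

'int'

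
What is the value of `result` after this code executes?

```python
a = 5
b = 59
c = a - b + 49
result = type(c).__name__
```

a is int; b is int; c is int; result = 'int'

'int'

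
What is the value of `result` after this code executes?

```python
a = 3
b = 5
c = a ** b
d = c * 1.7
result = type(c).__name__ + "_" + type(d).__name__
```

a is int; b is int; c is int; d is float; result = 'int_float'

'int_float'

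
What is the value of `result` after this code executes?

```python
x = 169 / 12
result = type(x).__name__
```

x is float; result = 'float'

'float'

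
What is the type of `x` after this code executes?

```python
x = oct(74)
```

oct() returns str representation

str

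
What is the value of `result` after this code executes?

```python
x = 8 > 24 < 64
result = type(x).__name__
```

x is bool; result = 'bool'

'bool'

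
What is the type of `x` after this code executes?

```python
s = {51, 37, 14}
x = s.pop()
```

Popping from set[int] returns int

int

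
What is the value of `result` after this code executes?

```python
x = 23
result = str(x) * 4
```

x = 23; result = '23232323'

'23232323'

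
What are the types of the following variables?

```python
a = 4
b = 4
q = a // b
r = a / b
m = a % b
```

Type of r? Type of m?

/ returns float; % of ints returns int

float, int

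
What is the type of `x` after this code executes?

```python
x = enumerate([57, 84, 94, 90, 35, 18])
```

enumerate() returns an enumerate object

enumerate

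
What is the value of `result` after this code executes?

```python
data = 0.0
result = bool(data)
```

data = 0.0; result = False

False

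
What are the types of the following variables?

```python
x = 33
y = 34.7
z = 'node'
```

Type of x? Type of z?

x is assigned a bare integer (no decimal point), so it is an int; z is assigned a quoted string literal, so it is a str

int, str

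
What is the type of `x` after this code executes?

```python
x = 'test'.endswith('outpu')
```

str.endswith() returns bool

bool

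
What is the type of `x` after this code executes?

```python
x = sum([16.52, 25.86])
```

sum() of floats returns float

float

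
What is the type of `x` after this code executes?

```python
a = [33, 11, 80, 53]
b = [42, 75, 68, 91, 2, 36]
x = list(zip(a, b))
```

list(zip()) returns a list of tuples

list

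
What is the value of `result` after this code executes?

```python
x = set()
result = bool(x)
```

x = set(); result = False

False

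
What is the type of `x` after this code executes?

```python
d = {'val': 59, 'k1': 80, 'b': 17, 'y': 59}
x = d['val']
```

Accessing dict[str, int] with str key returns int

int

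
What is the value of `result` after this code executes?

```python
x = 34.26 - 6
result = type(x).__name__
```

x is float; result = 'float'

'float'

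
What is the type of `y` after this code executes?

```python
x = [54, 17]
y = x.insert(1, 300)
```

list.insert() returns None

NoneType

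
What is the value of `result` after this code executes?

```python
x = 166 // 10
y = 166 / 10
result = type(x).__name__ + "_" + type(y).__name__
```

x is int; y is float; result = 'int_float'

'int_float'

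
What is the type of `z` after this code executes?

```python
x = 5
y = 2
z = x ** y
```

positive int ** positive int = int

int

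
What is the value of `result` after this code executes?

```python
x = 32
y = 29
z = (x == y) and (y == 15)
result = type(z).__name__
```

x is int; y is int; z is bool; result = 'bool'

'bool'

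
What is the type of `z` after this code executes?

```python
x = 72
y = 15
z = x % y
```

int % int = int

int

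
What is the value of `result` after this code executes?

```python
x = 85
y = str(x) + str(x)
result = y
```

x = 85; y = '8585'; result = '8585'

'8585'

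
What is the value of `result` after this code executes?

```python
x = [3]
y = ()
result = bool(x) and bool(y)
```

x = [3]; y = (); result = False

False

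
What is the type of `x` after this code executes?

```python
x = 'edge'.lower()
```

str.lower() returns str

str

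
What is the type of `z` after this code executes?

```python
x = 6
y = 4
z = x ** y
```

positive int ** positive int = int

int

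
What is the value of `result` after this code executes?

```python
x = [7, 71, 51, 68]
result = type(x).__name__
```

x is list; result = 'list'

'list'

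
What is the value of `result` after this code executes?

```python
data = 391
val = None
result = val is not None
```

data = 391; val = None; result = False

False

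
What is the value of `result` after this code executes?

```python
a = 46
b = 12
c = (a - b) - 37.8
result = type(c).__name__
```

a is int; b is int; c is float; result = 'float'

'float'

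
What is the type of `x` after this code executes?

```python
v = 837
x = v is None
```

'is' comparison returns bool

bool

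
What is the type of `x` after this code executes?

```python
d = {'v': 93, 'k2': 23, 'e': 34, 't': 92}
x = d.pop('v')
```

dict.pop() returns the value

int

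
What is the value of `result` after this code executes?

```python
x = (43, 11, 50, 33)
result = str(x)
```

x = (43, 11, 50, 33); result = '(43, 11, 50, 33)'

'(43, 11, 50, 33)'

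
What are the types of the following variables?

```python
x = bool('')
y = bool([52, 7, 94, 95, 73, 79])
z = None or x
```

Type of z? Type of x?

None or bool returns the bool; bool() returns bool

bool, bool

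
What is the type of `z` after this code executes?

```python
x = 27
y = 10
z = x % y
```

int % int = int

int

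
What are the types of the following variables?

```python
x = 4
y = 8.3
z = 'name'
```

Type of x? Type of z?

x is assigned a bare integer (no decimal point), so it is an int; z is assigned a quoted string literal, so it is a str

int, str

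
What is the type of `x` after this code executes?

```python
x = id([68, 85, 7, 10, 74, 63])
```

id() returns int

int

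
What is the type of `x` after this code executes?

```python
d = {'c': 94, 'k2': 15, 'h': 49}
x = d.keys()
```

.keys() returns dict_keys view

dict_keys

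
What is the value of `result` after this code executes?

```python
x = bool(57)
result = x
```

x = True; result = True

True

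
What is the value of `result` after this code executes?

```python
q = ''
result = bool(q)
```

q = ''; result = False

False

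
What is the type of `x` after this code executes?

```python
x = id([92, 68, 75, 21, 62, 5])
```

id() returns int

int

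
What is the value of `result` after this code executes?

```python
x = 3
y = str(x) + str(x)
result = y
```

x = 3; y = '33'; result = '33'

'33'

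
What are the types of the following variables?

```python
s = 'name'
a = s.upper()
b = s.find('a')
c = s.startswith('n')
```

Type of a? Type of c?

upper() returns str; startswith() returns bool

str, bool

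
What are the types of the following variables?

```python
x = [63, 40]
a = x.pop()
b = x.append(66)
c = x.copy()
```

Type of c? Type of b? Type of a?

copy() returns list; append() returns None; pop() returns element

list, NoneType, int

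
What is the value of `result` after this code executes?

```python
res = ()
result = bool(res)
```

res = (); result = False

False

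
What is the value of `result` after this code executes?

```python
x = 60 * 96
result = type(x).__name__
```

x is int; result = 'int'

'int'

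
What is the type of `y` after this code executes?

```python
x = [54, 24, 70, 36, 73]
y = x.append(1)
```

list.append() returns None (mutates in place)

NoneType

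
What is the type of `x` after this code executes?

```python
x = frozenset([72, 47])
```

frozenset() returns frozenset

frozenset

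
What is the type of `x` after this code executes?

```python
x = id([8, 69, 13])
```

id() returns int

int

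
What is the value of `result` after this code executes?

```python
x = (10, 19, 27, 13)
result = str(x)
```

x = (10, 19, 27, 13); result = '(10, 19, 27, 13)'

'(10, 19, 27, 13)'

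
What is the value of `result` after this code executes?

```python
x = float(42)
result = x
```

x = 42.0; result = 42.0

42.0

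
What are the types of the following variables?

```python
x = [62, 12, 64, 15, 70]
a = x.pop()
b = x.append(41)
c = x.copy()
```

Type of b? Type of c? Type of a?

append() returns None; copy() returns list; pop() returns element

NoneType, list, int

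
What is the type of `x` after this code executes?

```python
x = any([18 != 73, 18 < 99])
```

any() returns bool

bool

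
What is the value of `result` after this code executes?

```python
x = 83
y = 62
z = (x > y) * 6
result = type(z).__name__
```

x is int; y is int; z is int; result = 'int'

'int'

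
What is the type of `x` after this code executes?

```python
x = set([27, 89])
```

set() constructor returns set

set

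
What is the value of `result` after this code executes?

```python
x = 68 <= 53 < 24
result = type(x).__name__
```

x is bool; result = 'bool'

'bool'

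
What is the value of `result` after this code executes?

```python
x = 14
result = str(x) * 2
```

x = 14; result = '1414'

'1414'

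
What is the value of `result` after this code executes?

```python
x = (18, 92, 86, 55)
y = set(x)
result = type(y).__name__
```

x is tuple; y is set; result = 'set'

'set'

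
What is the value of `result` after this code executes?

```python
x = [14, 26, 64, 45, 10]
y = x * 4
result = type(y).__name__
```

x is list; y is list; result = 'list'

'list'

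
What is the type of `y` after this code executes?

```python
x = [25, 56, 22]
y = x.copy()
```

list.copy() returns list

list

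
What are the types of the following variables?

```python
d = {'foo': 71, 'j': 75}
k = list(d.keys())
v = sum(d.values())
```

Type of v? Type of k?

sum of ints is int; list() converts to list

int, list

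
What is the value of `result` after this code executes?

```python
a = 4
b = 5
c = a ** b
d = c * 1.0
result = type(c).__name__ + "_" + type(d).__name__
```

a is int; b is int; c is int; d is float; result = 'int_float'

'int_float'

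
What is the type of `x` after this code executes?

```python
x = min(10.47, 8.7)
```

min() of floats returns float

float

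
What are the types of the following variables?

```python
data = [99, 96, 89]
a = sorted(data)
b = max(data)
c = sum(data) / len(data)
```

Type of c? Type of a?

int / int = float; sorted() returns list

float, list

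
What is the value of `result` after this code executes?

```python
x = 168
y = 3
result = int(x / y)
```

x = 168; y = 3; result = 56

56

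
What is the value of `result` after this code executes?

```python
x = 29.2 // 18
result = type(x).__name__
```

x is float; result = 'float'

'float'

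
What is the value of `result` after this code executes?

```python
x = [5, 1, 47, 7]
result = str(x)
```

x = [5, 1, 47, 7]; result = '[5, 1, 47, 7]'

'[5, 1, 47, 7]'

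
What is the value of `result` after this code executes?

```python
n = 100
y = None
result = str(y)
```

n = 100; y = None; result = 'None'

'None'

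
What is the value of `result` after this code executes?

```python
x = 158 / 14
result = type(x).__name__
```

x is float; result = 'float'

'float'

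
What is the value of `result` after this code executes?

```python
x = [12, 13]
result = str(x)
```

x = [12, 13]; result = '[12, 13]'

'[12, 13]'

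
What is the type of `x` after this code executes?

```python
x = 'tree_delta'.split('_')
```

str.split() returns list

list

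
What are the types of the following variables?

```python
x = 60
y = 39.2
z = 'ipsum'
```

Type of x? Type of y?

x is assigned a bare integer (no decimal point), so it is an int; y is assigned a number with a decimal point, so it is a float

int, float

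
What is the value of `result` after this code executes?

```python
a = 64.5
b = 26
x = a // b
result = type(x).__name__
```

a is float; b is int; x is float; result = 'float'

'float'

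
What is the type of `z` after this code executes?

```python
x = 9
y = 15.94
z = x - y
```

int - float = float

float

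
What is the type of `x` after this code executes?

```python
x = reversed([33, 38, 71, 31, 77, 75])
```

reversed() on a list returns list_reverseiterator

list_reverseiterator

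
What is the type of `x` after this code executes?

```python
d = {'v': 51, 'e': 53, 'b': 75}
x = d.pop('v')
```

dict.pop() returns the value

int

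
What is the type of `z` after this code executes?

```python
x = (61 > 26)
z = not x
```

'not' returns bool

bool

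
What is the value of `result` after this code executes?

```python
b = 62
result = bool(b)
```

b = 62; result = True

True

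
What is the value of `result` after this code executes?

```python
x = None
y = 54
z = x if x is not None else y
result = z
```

x = None; y = 54; z = 54; result = 54

54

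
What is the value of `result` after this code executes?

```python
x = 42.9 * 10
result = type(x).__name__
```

x is float; result = 'float'

'float'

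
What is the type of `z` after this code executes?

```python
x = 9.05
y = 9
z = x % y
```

float % int = float

float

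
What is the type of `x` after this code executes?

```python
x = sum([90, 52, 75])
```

sum() of ints returns int

int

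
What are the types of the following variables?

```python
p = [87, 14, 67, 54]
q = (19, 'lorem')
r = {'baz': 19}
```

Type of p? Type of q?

p is assigned a list literal (square brackets); q is assigned a tuple (parenthesized, comma-separated values)

list, tuple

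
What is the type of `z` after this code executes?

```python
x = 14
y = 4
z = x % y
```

int % int = int

int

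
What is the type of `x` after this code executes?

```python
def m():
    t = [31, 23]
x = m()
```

Function without return returns None

NoneType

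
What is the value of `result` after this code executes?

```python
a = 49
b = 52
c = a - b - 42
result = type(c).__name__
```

a is int; b is int; c is int; result = 'int'

'int'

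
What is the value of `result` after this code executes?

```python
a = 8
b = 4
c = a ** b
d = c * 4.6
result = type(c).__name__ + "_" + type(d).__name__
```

a is int; b is int; c is int; d is float; result = 'int_float'

'int_float'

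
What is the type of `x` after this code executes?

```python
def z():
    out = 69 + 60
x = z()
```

Function without return returns None

NoneType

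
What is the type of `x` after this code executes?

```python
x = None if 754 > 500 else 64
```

754 > 500 is True, so the if branch is taken

NoneType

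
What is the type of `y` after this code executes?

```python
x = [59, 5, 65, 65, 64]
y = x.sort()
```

list.sort() returns None (mutates in place)

NoneType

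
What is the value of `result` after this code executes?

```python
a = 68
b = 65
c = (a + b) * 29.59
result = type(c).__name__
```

a is int; b is int; c is float; result = 'float'

'float'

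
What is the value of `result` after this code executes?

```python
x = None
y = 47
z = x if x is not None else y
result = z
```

x = None; y = 47; z = 47; result = 47

47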